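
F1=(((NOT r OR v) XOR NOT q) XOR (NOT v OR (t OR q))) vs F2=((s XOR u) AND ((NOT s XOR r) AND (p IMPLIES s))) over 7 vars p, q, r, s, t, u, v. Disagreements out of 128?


F1 = (((NOT r OR v) XOR NOT q) XOR (NOT v OR (t OR q)))
F2 = ((s XOR u) AND ((NOT s XOR r) AND (p IMPLIES s)))
Evaluate both on each of 128 rows (bits = p,q,r,s,t,u,v):
  row 0 [0000000]: F1=1 F2=0 (differ) -> 1
  row 1 [0000001]: F1=0 F2=0 -> 0
  row 2 [0000010]: F1=1 F2=1 -> 0
  row 3 [0000011]: F1=0 F2=1 (differ) -> 1
  row 4 [0000100]: F1=1 F2=0 (differ) -> 1
  (every remaining row is evaluated the same way; all 128 results are listed next)
Full result column, 8 rows per line (p,q,r,s fixed per line; t,u,v runs 000..111 left to right):
  rows 0-7 [p,q,r,s=0000]: 10011100  (ones: 4)
  rows 8-15 [p,q,r,s=0001]: 10101111  (ones: 6)
  rows 16-23 [p,q,r,s=0010]: 00000101  (ones: 2)
  rows 24-31 [p,q,r,s=0011]: 11001001  (ones: 4)
  rows 32-39 [p,q,r,s=0100]: 00110011  (ones: 4)
  rows 40-47 [p,q,r,s=0101]: 00000000  (ones: 0)
  rows 48-55 [p,q,r,s=0110]: 10101010  (ones: 4)
  rows 56-63 [p,q,r,s=0111]: 01100110  (ones: 4)
  rows 64-71 [p,q,r,s=1000]: 10101111  (ones: 6)
  rows 72-79 [p,q,r,s=1001]: 10101111  (ones: 6)
  rows 80-87 [p,q,r,s=1010]: 00000101  (ones: 2)
  rows 88-95 [p,q,r,s=1011]: 11001001  (ones: 4)
  rows 96-103 [p,q,r,s=1100]: 00000000  (ones: 0)
  rows 104-111 [p,q,r,s=1101]: 00000000  (ones: 0)
  rows 112-119 [p,q,r,s=1110]: 10101010  (ones: 4)
  rows 120-127 [p,q,r,s=1111]: 01100110  (ones: 4)
Disagreements = 4+6+2+4+4+0+4+4+6+6+2+4+0+0+4+4 = 54

54


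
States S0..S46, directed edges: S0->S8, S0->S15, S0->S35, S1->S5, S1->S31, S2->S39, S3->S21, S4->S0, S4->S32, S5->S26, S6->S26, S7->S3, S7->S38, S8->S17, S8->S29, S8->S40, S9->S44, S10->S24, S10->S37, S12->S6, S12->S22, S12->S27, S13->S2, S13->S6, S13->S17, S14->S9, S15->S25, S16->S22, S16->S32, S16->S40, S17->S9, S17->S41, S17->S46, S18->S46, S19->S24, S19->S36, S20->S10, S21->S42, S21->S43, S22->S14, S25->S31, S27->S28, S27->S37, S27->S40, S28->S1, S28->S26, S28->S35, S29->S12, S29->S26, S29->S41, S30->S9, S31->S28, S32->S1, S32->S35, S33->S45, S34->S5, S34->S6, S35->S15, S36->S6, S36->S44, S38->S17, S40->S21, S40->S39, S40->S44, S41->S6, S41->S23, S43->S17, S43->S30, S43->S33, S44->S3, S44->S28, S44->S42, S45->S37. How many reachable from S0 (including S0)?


BFS from S0:
  layer 0: {S0}
  layer 1: {S8, S15, S35}
  layer 2: {S17, S25, S29, S40}
  layer 3: {S9, S12, S21, S26, S31, S39, S41, S44, S46}
  layer 4: {S3, S6, S22, S23, S27, S28, S42, S43}
  layer 5: {S1, S14, S30, S33, S37}
  layer 6: {S5, S45}
Reachable set: {S0, S1, S3, S5, S6, S8, S9, S12, S14, S15, S17, S21, S22, S23, S25, S26, S27, S28, S29, S30, S31, S33, S35, S37, S39, S40, S41, S42, S43, S44, S45, S46}
Count = 32

32


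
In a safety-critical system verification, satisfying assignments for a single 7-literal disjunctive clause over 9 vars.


Step 1: Total=2^9=512
Step 2: Unsat when all 7 false: 2^2=4
Step 3: Sat=512-4=508

508


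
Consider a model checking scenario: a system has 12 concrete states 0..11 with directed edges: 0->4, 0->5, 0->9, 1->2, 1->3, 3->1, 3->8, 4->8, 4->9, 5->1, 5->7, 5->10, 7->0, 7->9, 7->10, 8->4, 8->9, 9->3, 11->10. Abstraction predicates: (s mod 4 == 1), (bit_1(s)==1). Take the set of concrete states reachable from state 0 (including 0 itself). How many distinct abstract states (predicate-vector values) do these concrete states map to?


BFS from 0:
Concrete reachable: {0, 1, 2, 3, 4, 5, 7, 8, 9, 10}
Abstract via predicates (s mod 4 == 1), (bit_1(s)==1):
  (0,0) <- {0, 4, 8}
  (0,1) <- {2, 3, 7, 10}
  (1,0) <- {1, 5, 9}
Distinct abstract states = 3

3


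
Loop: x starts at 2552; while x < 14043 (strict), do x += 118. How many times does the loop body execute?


Step 1: x goes from 2552 toward 14043 by 118; the body runs while x<14043, so iterations = ceil((bound-start)/step)
Step 2: Distance=11491
Step 3: ceil(11491/118)=98

98


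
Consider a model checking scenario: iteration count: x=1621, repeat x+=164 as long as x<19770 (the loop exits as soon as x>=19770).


Step 1: x goes from 1621 toward 19770 by 164; the body runs while x<19770, so iterations = ceil((bound-start)/step)
Step 2: Distance=18149
Step 3: ceil(18149/164)=111

111


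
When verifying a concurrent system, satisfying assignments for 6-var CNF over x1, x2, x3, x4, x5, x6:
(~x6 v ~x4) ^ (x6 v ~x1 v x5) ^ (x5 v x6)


CNF with 3 clauses over 6 vars (64 assignments).
An assignment satisfies CNF iff every clause has >=1 true literal.
Check each row (bits = x1,x2,x3,x4,x5,x6; clause T/F shown):
  row 0 [000000]: clauses=TTF -> 0
  row 1 [000001]: clauses=TTT -> 1
  row 2 [000010]: clauses=TTT -> 1
  row 3 [000011]: clauses=TTT -> 1
  row 4 [000100]: clauses=TTF -> 0
  (every remaining row is evaluated the same way; all 64 results are listed next)
Full result column, 8 rows per line (x1,x2,x3 fixed per line; x4,x5,x6 runs 000..111 left to right):
  rows 0-7 [x1,x2,x3=000]: 01110010  (ones: 4)
  rows 8-15 [x1,x2,x3=001]: 01110010  (ones: 4)
  rows 16-23 [x1,x2,x3=010]: 01110010  (ones: 4)
  rows 24-31 [x1,x2,x3=011]: 01110010  (ones: 4)
  rows 32-39 [x1,x2,x3=100]: 01110010  (ones: 4)
  rows 40-47 [x1,x2,x3=101]: 01110010  (ones: 4)
  rows 48-55 [x1,x2,x3=110]: 01110010  (ones: 4)
  rows 56-63 [x1,x2,x3=111]: 01110010  (ones: 4)
Satisfying assignments = 4+4+4+4+4+4+4+4 = 32

32


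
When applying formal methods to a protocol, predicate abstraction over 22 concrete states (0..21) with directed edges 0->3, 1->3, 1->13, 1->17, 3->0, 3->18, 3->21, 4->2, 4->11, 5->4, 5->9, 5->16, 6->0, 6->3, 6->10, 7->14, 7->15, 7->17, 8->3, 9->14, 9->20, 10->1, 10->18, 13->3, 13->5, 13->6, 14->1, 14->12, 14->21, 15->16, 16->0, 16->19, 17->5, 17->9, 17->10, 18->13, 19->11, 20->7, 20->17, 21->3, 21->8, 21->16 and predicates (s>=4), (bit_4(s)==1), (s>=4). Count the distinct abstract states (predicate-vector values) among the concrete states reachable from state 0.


BFS from 0:
Concrete reachable: {0, 1, 2, 3, 4, 5, 6, 7, 8, 9, 10, 11, 12, 13, 14, 15, 16, 17, 18, 19, 20, 21}
Abstract via predicates (s>=4), (bit_4(s)==1), (s>=4):
  (0,0,0) <- {0, 1, 2, 3}
  (1,0,1) <- {4, 5, 6, 7, 8, 9, 10, 11, 12, 13, 14, 15}
  (1,1,1) <- {16, 17, 18, 19, 20, 21}
Distinct abstract states = 3

3


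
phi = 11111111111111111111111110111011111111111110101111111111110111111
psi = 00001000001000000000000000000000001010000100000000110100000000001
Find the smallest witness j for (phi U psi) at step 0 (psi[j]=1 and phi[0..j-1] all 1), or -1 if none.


(phi U psi) at 0: need smallest j with psi[j]=1 and phi[i]=1 for all i in [0,j).
Scan from step 0:
  step 0: phi=1, psi=0 -> continue
  step 1: phi=1, psi=0 -> continue
  step 2: phi=1, psi=0 -> continue
  step 3: phi=1, psi=0 -> continue
  step 4: psi=1 and phi held for [0,4) -> witness found
Witness step = 4

4


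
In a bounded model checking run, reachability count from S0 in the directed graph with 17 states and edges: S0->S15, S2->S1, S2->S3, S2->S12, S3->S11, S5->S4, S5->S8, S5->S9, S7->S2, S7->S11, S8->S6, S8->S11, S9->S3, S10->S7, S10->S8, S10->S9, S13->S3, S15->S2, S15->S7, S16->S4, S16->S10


BFS from S0:
  layer 0: {S0}
  layer 1: {S15}
  layer 2: {S2, S7}
  layer 3: {S1, S3, S11, S12}
Reachable set: {S0, S1, S2, S3, S7, S11, S12, S15}
Count = 8

8


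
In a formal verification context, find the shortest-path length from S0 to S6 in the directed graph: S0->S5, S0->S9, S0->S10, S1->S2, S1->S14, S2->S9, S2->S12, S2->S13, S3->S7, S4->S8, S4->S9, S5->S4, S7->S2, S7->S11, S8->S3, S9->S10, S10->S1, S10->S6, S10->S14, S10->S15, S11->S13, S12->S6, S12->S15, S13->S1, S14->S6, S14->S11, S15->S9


BFS layer-by-layer from S0:
  dist 0: {S0}
  dist 1: {S5, S9, S10}
  dist 2: {S1, S4, S6, S14, S15}
  -> S6 reached at distance 2
Shortest path length = 2

2


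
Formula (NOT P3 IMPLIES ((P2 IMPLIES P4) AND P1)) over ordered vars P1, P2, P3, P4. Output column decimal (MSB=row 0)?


Formula: (NOT P3 IMPLIES ((P2 IMPLIES P4) AND P1)) over P1, P2, P3, P4 (16 rows)
Evaluate each row (bits = P1,P2,P3,P4, MSB first):
  row 0 [0000]: (NOT 0 IMPLIES ((0 IMPLIES 0) AND 0)) -> 0
  row 1 [0001]: (NOT 0 IMPLIES ((0 IMPLIES 1) AND 0)) -> 0
  row 2 [0010]: (NOT 1 IMPLIES ((0 IMPLIES 0) AND 0)) -> 1
  row 3 [0011]: (NOT 1 IMPLIES ((0 IMPLIES 1) AND 0)) -> 1
  row 4 [0100]: (NOT 0 IMPLIES ((1 IMPLIES 0) AND 0)) -> 0
  row 5 [0101]: (NOT 0 IMPLIES ((1 IMPLIES 1) AND 0)) -> 0
  row 6 [0110]: (NOT 1 IMPLIES ((1 IMPLIES 0) AND 0)) -> 1
  row 7 [0111]: (NOT 1 IMPLIES ((1 IMPLIES 1) AND 0)) -> 1
  row 8 [1000]: (NOT 0 IMPLIES ((0 IMPLIES 0) AND 1)) -> 1
  row 9 [1001]: (NOT 0 IMPLIES ((0 IMPLIES 1) AND 1)) -> 1
  row 10 [1010]: (NOT 1 IMPLIES ((0 IMPLIES 0) AND 1)) -> 1
  row 11 [1011]: (NOT 1 IMPLIES ((0 IMPLIES 1) AND 1)) -> 1
  row 12 [1100]: (NOT 0 IMPLIES ((1 IMPLIES 0) AND 1)) -> 0
  row 13 [1101]: (NOT 0 IMPLIES ((1 IMPLIES 1) AND 1)) -> 1
  row 14 [1110]: (NOT 1 IMPLIES ((1 IMPLIES 0) AND 1)) -> 1
  row 15 [1111]: (NOT 1 IMPLIES ((1 IMPLIES 1) AND 1)) -> 1
Full result column, 4 rows per line (P1,P2 fixed per line; P3,P4 runs 00..11 left to right):
  rows 0-3 [P1,P2=00]: 0011  = hex 3
  rows 4-7 [P1,P2=01]: 0011  = hex 3
  rows 8-11 [P1,P2=10]: 1111  = hex F
  rows 12-15 [P1,P2=11]: 0111  = hex 7
Output column (row 0 .. row 15) = 0011001111110111
Output column grouped in 4s = 0011 0011 1111 0111 = 0x33F7
Convert to decimal digit by digit (value = value*16 + digit):
  3 -> 3
  3*16 + 3 = 51
  51*16 + 15 (F) = 831
  831*16 + 7 = 13303
Decimal = 13303

13303


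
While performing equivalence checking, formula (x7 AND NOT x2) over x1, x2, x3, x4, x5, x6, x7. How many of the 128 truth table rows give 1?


Formula: (x7 AND NOT x2) over 7 vars (128 rows)
Evaluate each row (x1, x2, x3, x4, x5, x6, x7 as bits, MSB first):
  row 0 [0000000]: (0 AND NOT 0) -> 0
  row 1 [0000001]: (1 AND NOT 0) -> 1
  row 2 [0000010]: (0 AND NOT 0) -> 0
  row 3 [0000011]: (1 AND NOT 0) -> 1
  row 4 [0000100]: (0 AND NOT 0) -> 0
  (every remaining row is evaluated the same way; all 128 results are listed next)
Full result column, 8 rows per line (x1,x2,x3,x4 fixed per line; x5,x6,x7 runs 000..111 left to right):
  rows 0-7 [x1,x2,x3,x4=0000]: 01010101  (ones: 4)
  rows 8-15 [x1,x2,x3,x4=0001]: 01010101  (ones: 4)
  rows 16-23 [x1,x2,x3,x4=0010]: 01010101  (ones: 4)
  rows 24-31 [x1,x2,x3,x4=0011]: 01010101  (ones: 4)
  rows 32-39 [x1,x2,x3,x4=0100]: 00000000  (ones: 0)
  rows 40-47 [x1,x2,x3,x4=0101]: 00000000  (ones: 0)
  rows 48-55 [x1,x2,x3,x4=0110]: 00000000  (ones: 0)
  rows 56-63 [x1,x2,x3,x4=0111]: 00000000  (ones: 0)
  rows 64-71 [x1,x2,x3,x4=1000]: 01010101  (ones: 4)
  rows 72-79 [x1,x2,x3,x4=1001]: 01010101  (ones: 4)
  rows 80-87 [x1,x2,x3,x4=1010]: 01010101  (ones: 4)
  rows 88-95 [x1,x2,x3,x4=1011]: 01010101  (ones: 4)
  rows 96-103 [x1,x2,x3,x4=1100]: 00000000  (ones: 0)
  rows 104-111 [x1,x2,x3,x4=1101]: 00000000  (ones: 0)
  rows 112-119 [x1,x2,x3,x4=1110]: 00000000  (ones: 0)
  rows 120-127 [x1,x2,x3,x4=1111]: 00000000  (ones: 0)
Count of 1-rows = 4+4+4+4+0+0+0+0+4+4+4+4+0+0+0+0 = 32

32


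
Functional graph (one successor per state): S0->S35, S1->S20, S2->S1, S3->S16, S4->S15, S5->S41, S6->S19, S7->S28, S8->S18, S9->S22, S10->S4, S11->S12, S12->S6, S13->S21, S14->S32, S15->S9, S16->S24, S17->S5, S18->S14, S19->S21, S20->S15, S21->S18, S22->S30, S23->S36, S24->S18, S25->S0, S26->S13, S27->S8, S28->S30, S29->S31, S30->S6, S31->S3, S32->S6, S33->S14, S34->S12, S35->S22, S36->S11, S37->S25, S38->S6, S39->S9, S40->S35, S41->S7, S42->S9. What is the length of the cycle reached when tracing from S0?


Trace from S0 until a state repeats:
  S0 -> S35 -> S22 -> S30 -> S6 -> S19 -> S21 -> S18 -> S14 -> S32 -> S6
S6 first seen at step 4, revisited at step 10.
Cycle length = 10 - 4 = 6

6


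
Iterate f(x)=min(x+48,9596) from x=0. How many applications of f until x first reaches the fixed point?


Step 1: x=0, cap=9596, increment=48
Step 2: x grows by 48 each step until capped at 9596; fixed point is x=9596
Step 3: iterations = ceil(9596/48) = 200

200


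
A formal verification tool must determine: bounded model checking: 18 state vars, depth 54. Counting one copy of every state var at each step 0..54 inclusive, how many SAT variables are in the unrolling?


BMC unrolls to depth k, creating one copy of each state var for steps 0..k.
Step count = 54 + 1 = 55 (steps 0 through 54)
Vars per step = 18
Total = 18 * 55 = 990

990


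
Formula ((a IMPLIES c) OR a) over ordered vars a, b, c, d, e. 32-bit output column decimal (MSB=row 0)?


Formula: ((a IMPLIES c) OR a) over a, b, c, d, e (32 rows)
Evaluate each row (bits = a,b,c,d,e, MSB first):
  row 0 [00000]: ((0 IMPLIES 0) OR 0) -> 1
  row 1 [00001]: ((0 IMPLIES 0) OR 0) -> 1
  row 2 [00010]: ((0 IMPLIES 0) OR 0) -> 1
  row 3 [00011]: ((0 IMPLIES 0) OR 0) -> 1
  row 4 [00100]: ((0 IMPLIES 1) OR 0) -> 1
  row 5 [00101]: ((0 IMPLIES 1) OR 0) -> 1
  row 6 [00110]: ((0 IMPLIES 1) OR 0) -> 1
  row 7 [00111]: ((0 IMPLIES 1) OR 0) -> 1
  row 8 [01000]: ((0 IMPLIES 0) OR 0) -> 1
  row 9 [01001]: ((0 IMPLIES 0) OR 0) -> 1
  row 10 [01010]: ((0 IMPLIES 0) OR 0) -> 1
  row 11 [01011]: ((0 IMPLIES 0) OR 0) -> 1
  row 12 [01100]: ((0 IMPLIES 1) OR 0) -> 1
  row 13 [01101]: ((0 IMPLIES 1) OR 0) -> 1
  row 14 [01110]: ((0 IMPLIES 1) OR 0) -> 1
  row 15 [01111]: ((0 IMPLIES 1) OR 0) -> 1
  row 16 [10000]: ((1 IMPLIES 0) OR 1) -> 1
  row 17 [10001]: ((1 IMPLIES 0) OR 1) -> 1
  row 18 [10010]: ((1 IMPLIES 0) OR 1) -> 1
  row 19 [10011]: ((1 IMPLIES 0) OR 1) -> 1
  row 20 [10100]: ((1 IMPLIES 1) OR 1) -> 1
  row 21 [10101]: ((1 IMPLIES 1) OR 1) -> 1
  row 22 [10110]: ((1 IMPLIES 1) OR 1) -> 1
  row 23 [10111]: ((1 IMPLIES 1) OR 1) -> 1
  row 24 [11000]: ((1 IMPLIES 0) OR 1) -> 1
  row 25 [11001]: ((1 IMPLIES 0) OR 1) -> 1
  row 26 [11010]: ((1 IMPLIES 0) OR 1) -> 1
  row 27 [11011]: ((1 IMPLIES 0) OR 1) -> 1
  row 28 [11100]: ((1 IMPLIES 1) OR 1) -> 1
  row 29 [11101]: ((1 IMPLIES 1) OR 1) -> 1
  row 30 [11110]: ((1 IMPLIES 1) OR 1) -> 1
  row 31 [11111]: ((1 IMPLIES 1) OR 1) -> 1
Full result column, 4 rows per line (a,b,c fixed per line; d,e runs 00..11 left to right):
  rows 0-3 [a,b,c=000]: 1111  = hex F
  rows 4-7 [a,b,c=001]: 1111  = hex F
  rows 8-11 [a,b,c=010]: 1111  = hex F
  rows 12-15 [a,b,c=011]: 1111  = hex F
  rows 16-19 [a,b,c=100]: 1111  = hex F
  rows 20-23 [a,b,c=101]: 1111  = hex F
  rows 24-27 [a,b,c=110]: 1111  = hex F
  rows 28-31 [a,b,c=111]: 1111  = hex F
Output column (row 0 .. row 31) = 11111111111111111111111111111111
Output column grouped in 4s = 1111 1111 1111 1111 1111 1111 1111 1111 = 0xFFFFFFFF
Convert to decimal digit by digit (value = value*16 + digit):
  F -> 15
  15*16 + 15 (F) = 255
  255*16 + 15 (F) = 4095
  4095*16 + 15 (F) = 65535
  65535*16 + 15 (F) = 1048575
  1048575*16 + 15 (F) = 16777215
  16777215*16 + 15 (F) = 268435455
  268435455*16 + 15 (F) = 4294967295
Decimal = 4294967295

4294967295


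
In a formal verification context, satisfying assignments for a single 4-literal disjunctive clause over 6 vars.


Step 1: Total=2^6=64
Step 2: Unsat when all 4 false: 2^2=4
Step 3: Sat=64-4=60

60


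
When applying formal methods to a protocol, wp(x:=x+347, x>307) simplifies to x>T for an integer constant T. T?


Formula: wp(x:=E, P) = P[E/x] (substitute E for x in postcondition)
Step 1: Postcondition: x>307
Step 2: Substitute x+347 for x: x+347>307
Step 3: Solve for x: x > 307-347 = -40

-40


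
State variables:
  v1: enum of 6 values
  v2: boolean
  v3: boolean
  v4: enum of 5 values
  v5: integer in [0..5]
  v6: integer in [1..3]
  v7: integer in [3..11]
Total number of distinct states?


State space = product of domain sizes of all variables.
Domain sizes:
  v1 (enum of 6 values): 6
  v2 (boolean): 2
  v3 (boolean): 2
  v4 (enum of 5 values): 5
  v5 (integer in [0..5]): 6
  v6 (integer in [1..3]): 3
  v7 (integer in [3..11]): 9
Product = 6 * 2 * 2 * 5 * 6 * 3 * 9 = 19440

19440


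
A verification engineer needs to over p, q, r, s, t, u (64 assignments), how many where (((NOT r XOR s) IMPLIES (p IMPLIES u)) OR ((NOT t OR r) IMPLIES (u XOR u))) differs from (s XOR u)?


F1 = (((NOT r XOR s) IMPLIES (p IMPLIES u)) OR ((NOT t OR r) IMPLIES (u XOR u)))
F2 = (s XOR u)
Evaluate both on each of 64 rows (bits = p,q,r,s,t,u):
  row 0 [000000]: F1=1 F2=0 (differ) -> 1
  row 1 [000001]: F1=1 F2=1 -> 0
  row 2 [000010]: F1=1 F2=0 (differ) -> 1
  row 3 [000011]: F1=1 F2=1 -> 0
  row 4 [000100]: F1=1 F2=1 -> 0
  (every remaining row is evaluated the same way; all 64 results are listed next)
Full result column, 8 rows per line (p,q,r fixed per line; s,t,u runs 000..111 left to right):
  rows 0-7 [p,q,r=000]: 10100101  (ones: 4)
  rows 8-15 [p,q,r=001]: 10100101  (ones: 4)
  rows 16-23 [p,q,r=010]: 10100101  (ones: 4)
  rows 24-31 [p,q,r=011]: 10100101  (ones: 4)
  rows 32-39 [p,q,r=100]: 00100101  (ones: 3)
  rows 40-47 [p,q,r=101]: 10101111  (ones: 6)
  rows 48-55 [p,q,r=110]: 00100101  (ones: 3)
  rows 56-63 [p,q,r=111]: 10101111  (ones: 6)
Disagreements = 4+4+4+4+3+6+3+6 = 34

34


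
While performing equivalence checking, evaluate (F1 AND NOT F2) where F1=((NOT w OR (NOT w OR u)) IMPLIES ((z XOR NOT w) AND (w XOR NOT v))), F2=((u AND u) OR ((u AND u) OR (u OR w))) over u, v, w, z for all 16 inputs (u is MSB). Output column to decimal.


F1 = ((NOT w OR (NOT w OR u)) IMPLIES ((z XOR NOT w) AND (w XOR NOT v)))
F2 = ((u AND u) OR ((u AND u) OR (u OR w)))
Counterexample to F1=>F2 is where F1=1 and F2=0.
Evaluate each row (bits = u,v,w,z, MSB first):
  row 0 [0000]: F1=1 F2=0 -> F1&~F2 -> 1
  row 1 [0001]: F1=0 F2=0 -> F1&~F2 -> 0
  row 2 [0010]: F1=1 F2=1 -> F1&~F2 -> 0
  row 3 [0011]: F1=1 F2=1 -> F1&~F2 -> 0
  row 4 [0100]: F1=0 F2=0 -> F1&~F2 -> 0
  row 5 [0101]: F1=0 F2=0 -> F1&~F2 -> 0
  row 6 [0110]: F1=1 F2=1 -> F1&~F2 -> 0
  row 7 [0111]: F1=1 F2=1 -> F1&~F2 -> 0
  row 8 [1000]: F1=1 F2=1 -> F1&~F2 -> 0
  row 9 [1001]: F1=0 F2=1 -> F1&~F2 -> 0
  row 10 [1010]: F1=0 F2=1 -> F1&~F2 -> 0
  row 11 [1011]: F1=0 F2=1 -> F1&~F2 -> 0
  row 12 [1100]: F1=0 F2=1 -> F1&~F2 -> 0
  row 13 [1101]: F1=0 F2=1 -> F1&~F2 -> 0
  row 14 [1110]: F1=0 F2=1 -> F1&~F2 -> 0
  row 15 [1111]: F1=1 F2=1 -> F1&~F2 -> 0
Full result column, 4 rows per line (u,v fixed per line; w,z runs 00..11 left to right):
  rows 0-3 [u,v=00]: 1000  = hex 8
  rows 4-7 [u,v=01]: 0000  = hex 0
  rows 8-11 [u,v=10]: 0000  = hex 0
  rows 12-15 [u,v=11]: 0000  = hex 0
Counterexample vector (row 0 .. row 15) = 1000000000000000
Output column grouped in 4s = 1000 0000 0000 0000 = 0x8000
Convert to decimal digit by digit (value = value*16 + digit):
  8 -> 8
  8*16 + 0 = 128
  128*16 + 0 = 2048
  2048*16 + 0 = 32768
Decimal = 32768

32768


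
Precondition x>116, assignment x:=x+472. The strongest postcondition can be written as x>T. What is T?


Formula: sp(P, x:=E) = exists old_x. (x = E[old_x/x]) AND P[old_x/x] (old_x is the value of x before the assignment; eliminate old_x by solving x = E[old_x/x] for old_x)
Step 1: Precondition P: x>116, i.e. old_x > 116
Step 2: Assignment gives x = old_x + 472, so old_x = x - 472
Step 3: Substitute into P: x - 472 > 116
Step 4: Simplify: x > 116+472 = 588

588


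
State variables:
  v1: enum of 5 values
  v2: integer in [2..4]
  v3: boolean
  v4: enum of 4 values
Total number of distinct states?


State space = product of domain sizes of all variables.
Domain sizes:
  v1 (enum of 5 values): 5
  v2 (integer in [2..4]): 3
  v3 (boolean): 2
  v4 (enum of 4 values): 4
Product = 5 * 3 * 2 * 4 = 120

120


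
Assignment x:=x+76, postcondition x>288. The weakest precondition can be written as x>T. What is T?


Formula: wp(x:=E, P) = P[E/x] (substitute E for x in postcondition)
Step 1: Postcondition: x>288
Step 2: Substitute x+76 for x: x+76>288
Step 3: Solve for x: x > 288-76 = 212

212


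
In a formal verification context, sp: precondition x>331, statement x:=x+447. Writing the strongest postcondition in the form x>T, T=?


Formula: sp(P, x:=E) = exists old_x. (x = E[old_x/x]) AND P[old_x/x] (old_x is the value of x before the assignment; eliminate old_x by solving x = E[old_x/x] for old_x)
Step 1: Precondition P: x>331, i.e. old_x > 331
Step 2: Assignment gives x = old_x + 447, so old_x = x - 447
Step 3: Substitute into P: x - 447 > 331
Step 4: Simplify: x > 331+447 = 778

778


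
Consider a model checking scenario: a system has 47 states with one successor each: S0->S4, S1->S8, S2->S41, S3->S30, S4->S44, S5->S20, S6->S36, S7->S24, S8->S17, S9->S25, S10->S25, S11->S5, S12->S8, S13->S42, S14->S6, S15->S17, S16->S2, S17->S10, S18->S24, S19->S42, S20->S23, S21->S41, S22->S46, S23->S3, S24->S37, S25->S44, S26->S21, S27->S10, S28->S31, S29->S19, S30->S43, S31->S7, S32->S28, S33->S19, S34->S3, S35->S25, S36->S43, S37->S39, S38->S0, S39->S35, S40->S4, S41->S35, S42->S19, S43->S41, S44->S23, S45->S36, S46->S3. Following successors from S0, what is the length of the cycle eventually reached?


Trace from S0 until a state repeats:
  S0 -> S4 -> S44 -> S23 -> S3 -> S30 -> S43 -> S41 -> S35 -> S25 -> S44
S44 first seen at step 2, revisited at step 10.
Cycle length = 10 - 2 = 8

8


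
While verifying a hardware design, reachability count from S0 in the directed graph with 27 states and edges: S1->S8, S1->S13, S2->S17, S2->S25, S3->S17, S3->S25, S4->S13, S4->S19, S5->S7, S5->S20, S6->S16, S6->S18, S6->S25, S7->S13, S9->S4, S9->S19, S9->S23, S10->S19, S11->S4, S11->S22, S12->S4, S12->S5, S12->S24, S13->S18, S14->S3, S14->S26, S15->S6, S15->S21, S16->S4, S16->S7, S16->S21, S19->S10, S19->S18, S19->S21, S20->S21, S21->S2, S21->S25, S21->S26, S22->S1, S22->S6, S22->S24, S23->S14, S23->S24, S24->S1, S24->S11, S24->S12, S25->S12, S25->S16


BFS from S0:
  layer 0: {S0}
Reachable set: {S0}
Count = 1

1


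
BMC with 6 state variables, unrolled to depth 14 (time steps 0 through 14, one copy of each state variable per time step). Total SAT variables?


BMC unrolls to depth k, creating one copy of each state var for steps 0..k.
Step count = 14 + 1 = 15 (steps 0 through 14)
Vars per step = 6
Total = 6 * 15 = 90

90


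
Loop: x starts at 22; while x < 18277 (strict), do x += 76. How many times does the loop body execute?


Step 1: x goes from 22 toward 18277 by 76; the body runs while x<18277, so iterations = ceil((bound-start)/step)
Step 2: Distance=18255
Step 3: ceil(18255/76)=241

241


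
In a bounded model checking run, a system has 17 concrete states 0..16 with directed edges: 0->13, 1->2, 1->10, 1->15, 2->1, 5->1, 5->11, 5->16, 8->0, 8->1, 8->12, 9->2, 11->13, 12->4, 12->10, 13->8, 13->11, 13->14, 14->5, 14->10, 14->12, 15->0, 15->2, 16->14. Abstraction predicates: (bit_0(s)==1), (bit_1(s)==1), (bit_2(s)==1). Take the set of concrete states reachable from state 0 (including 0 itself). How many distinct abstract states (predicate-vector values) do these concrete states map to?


BFS from 0:
Concrete reachable: {0, 1, 2, 4, 5, 8, 10, 11, 12, 13, 14, 15, 16}
Abstract via predicates (bit_0(s)==1), (bit_1(s)==1), (bit_2(s)==1):
  (0,0,0) <- {0, 8, 16}
  (0,0,1) <- {4, 12}
  (0,1,0) <- {2, 10}
  (0,1,1) <- {14}
  (1,0,0) <- {1}
  (1,0,1) <- {5, 13}
  (1,1,0) <- {11}
  (1,1,1) <- {15}
Distinct abstract states = 8

8


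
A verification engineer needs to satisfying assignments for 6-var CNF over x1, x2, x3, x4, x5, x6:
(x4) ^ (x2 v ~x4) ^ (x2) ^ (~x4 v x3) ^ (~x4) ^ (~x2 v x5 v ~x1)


CNF with 6 clauses over 6 vars (64 assignments).
An assignment satisfies CNF iff every clause has >=1 true literal.
Check each row (bits = x1,x2,x3,x4,x5,x6; clause T/F shown):
  row 0 [000000]: clauses=FTFTTT -> 0
  row 1 [000001]: clauses=FTFTTT -> 0
  row 2 [000010]: clauses=FTFTTT -> 0
  row 3 [000011]: clauses=FTFTTT -> 0
  row 4 [000100]: clauses=TFFFFT -> 0
  (every remaining row is evaluated the same way; all 64 results are listed next)
Full result column, 8 rows per line (x1,x2,x3 fixed per line; x4,x5,x6 runs 000..111 left to right):
  rows 0-7 [x1,x2,x3=000]: 00000000  (ones: 0)
  rows 8-15 [x1,x2,x3=001]: 00000000  (ones: 0)
  rows 16-23 [x1,x2,x3=010]: 00000000  (ones: 0)
  rows 24-31 [x1,x2,x3=011]: 00000000  (ones: 0)
  rows 32-39 [x1,x2,x3=100]: 00000000  (ones: 0)
  rows 40-47 [x1,x2,x3=101]: 00000000  (ones: 0)
  rows 48-55 [x1,x2,x3=110]: 00000000  (ones: 0)
  rows 56-63 [x1,x2,x3=111]: 00000000  (ones: 0)
Satisfying assignments = 0+0+0+0+0+0+0+0 = 0

0


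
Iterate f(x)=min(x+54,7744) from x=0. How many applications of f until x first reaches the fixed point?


Step 1: x=0, cap=7744, increment=54
Step 2: x grows by 54 each step until capped at 7744; fixed point is x=7744
Step 3: iterations = ceil(7744/54) = 144

144


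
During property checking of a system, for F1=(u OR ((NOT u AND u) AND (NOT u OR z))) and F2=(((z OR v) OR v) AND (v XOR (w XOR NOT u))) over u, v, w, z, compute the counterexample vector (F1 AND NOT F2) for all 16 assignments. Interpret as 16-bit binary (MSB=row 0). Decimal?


F1 = (u OR ((NOT u AND u) AND (NOT u OR z)))
F2 = (((z OR v) OR v) AND (v XOR (w XOR NOT u)))
Counterexample to F1=>F2 is where F1=1 and F2=0.
Evaluate each row (bits = u,v,w,z, MSB first):
  row 0 [0000]: F1=0 F2=0 -> F1&~F2 -> 0
  row 1 [0001]: F1=0 F2=1 -> F1&~F2 -> 0
  row 2 [0010]: F1=0 F2=0 -> F1&~F2 -> 0
  row 3 [0011]: F1=0 F2=0 -> F1&~F2 -> 0
  row 4 [0100]: F1=0 F2=0 -> F1&~F2 -> 0
  row 5 [0101]: F1=0 F2=0 -> F1&~F2 -> 0
  row 6 [0110]: F1=0 F2=1 -> F1&~F2 -> 0
  row 7 [0111]: F1=0 F2=1 -> F1&~F2 -> 0
  row 8 [1000]: F1=1 F2=0 -> F1&~F2 -> 1
  row 9 [1001]: F1=1 F2=0 -> F1&~F2 -> 1
  row 10 [1010]: F1=1 F2=0 -> F1&~F2 -> 1
  row 11 [1011]: F1=1 F2=1 -> F1&~F2 -> 0
  row 12 [1100]: F1=1 F2=1 -> F1&~F2 -> 0
  row 13 [1101]: F1=1 F2=1 -> F1&~F2 -> 0
  row 14 [1110]: F1=1 F2=0 -> F1&~F2 -> 1
  row 15 [1111]: F1=1 F2=0 -> F1&~F2 -> 1
Full result column, 4 rows per line (u,v fixed per line; w,z runs 00..11 left to right):
  rows 0-3 [u,v=00]: 0000  = hex 0
  rows 4-7 [u,v=01]: 0000  = hex 0
  rows 8-11 [u,v=10]: 1110  = hex E
  rows 12-15 [u,v=11]: 0011  = hex 3
Counterexample vector (row 0 .. row 15) = 0000000011100011
Output column grouped in 4s = 0000 0000 1110 0011 = 0x00E3
Convert to decimal digit by digit (value = value*16 + digit):
  0 -> 0
  0*16 + 0 = 0
  0*16 + 14 (E) = 14
  14*16 + 3 = 227
Decimal = 227

227


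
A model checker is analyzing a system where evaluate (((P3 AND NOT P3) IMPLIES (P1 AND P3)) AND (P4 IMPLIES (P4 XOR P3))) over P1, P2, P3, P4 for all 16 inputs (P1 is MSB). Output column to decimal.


Formula: (((P3 AND NOT P3) IMPLIES (P1 AND P3)) AND (P4 IMPLIES (P4 XOR P3))) over P1, P2, P3, P4 (16 rows)
Evaluate each row (bits = P1,P2,P3,P4, MSB first):
  row 0 [0000]: (((0 AND NOT 0) IMPLIES (0 AND 0)) AND (0 IMPLIES (0 XOR 0))) -> 1
  row 1 [0001]: (((0 AND NOT 0) IMPLIES (0 AND 0)) AND (1 IMPLIES (1 XOR 0))) -> 1
  row 2 [0010]: (((1 AND NOT 1) IMPLIES (0 AND 1)) AND (0 IMPLIES (0 XOR 1))) -> 1
  row 3 [0011]: (((1 AND NOT 1) IMPLIES (0 AND 1)) AND (1 IMPLIES (1 XOR 1))) -> 0
  row 4 [0100]: (((0 AND NOT 0) IMPLIES (0 AND 0)) AND (0 IMPLIES (0 XOR 0))) -> 1
  row 5 [0101]: (((0 AND NOT 0) IMPLIES (0 AND 0)) AND (1 IMPLIES (1 XOR 0))) -> 1
  row 6 [0110]: (((1 AND NOT 1) IMPLIES (0 AND 1)) AND (0 IMPLIES (0 XOR 1))) -> 1
  row 7 [0111]: (((1 AND NOT 1) IMPLIES (0 AND 1)) AND (1 IMPLIES (1 XOR 1))) -> 0
  row 8 [1000]: (((0 AND NOT 0) IMPLIES (1 AND 0)) AND (0 IMPLIES (0 XOR 0))) -> 1
  row 9 [1001]: (((0 AND NOT 0) IMPLIES (1 AND 0)) AND (1 IMPLIES (1 XOR 0))) -> 1
  row 10 [1010]: (((1 AND NOT 1) IMPLIES (1 AND 1)) AND (0 IMPLIES (0 XOR 1))) -> 1
  row 11 [1011]: (((1 AND NOT 1) IMPLIES (1 AND 1)) AND (1 IMPLIES (1 XOR 1))) -> 0
  row 12 [1100]: (((0 AND NOT 0) IMPLIES (1 AND 0)) AND (0 IMPLIES (0 XOR 0))) -> 1
  row 13 [1101]: (((0 AND NOT 0) IMPLIES (1 AND 0)) AND (1 IMPLIES (1 XOR 0))) -> 1
  row 14 [1110]: (((1 AND NOT 1) IMPLIES (1 AND 1)) AND (0 IMPLIES (0 XOR 1))) -> 1
  row 15 [1111]: (((1 AND NOT 1) IMPLIES (1 AND 1)) AND (1 IMPLIES (1 XOR 1))) -> 0
Full result column, 4 rows per line (P1,P2 fixed per line; P3,P4 runs 00..11 left to right):
  rows 0-3 [P1,P2=00]: 1110  = hex E
  rows 4-7 [P1,P2=01]: 1110  = hex E
  rows 8-11 [P1,P2=10]: 1110  = hex E
  rows 12-15 [P1,P2=11]: 1110  = hex E
Output column (row 0 .. row 15) = 1110111011101110
Output column grouped in 4s = 1110 1110 1110 1110 = 0xEEEE
Convert to decimal digit by digit (value = value*16 + digit):
  E -> 14
  14*16 + 14 (E) = 238
  238*16 + 14 (E) = 3822
  3822*16 + 14 (E) = 61166
Decimal = 61166

61166


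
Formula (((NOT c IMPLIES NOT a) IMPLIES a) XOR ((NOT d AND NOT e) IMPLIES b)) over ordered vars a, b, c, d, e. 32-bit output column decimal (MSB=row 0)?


Formula: (((NOT c IMPLIES NOT a) IMPLIES a) XOR ((NOT d AND NOT e) IMPLIES b)) over a, b, c, d, e (32 rows)
Evaluate each row (bits = a,b,c,d,e, MSB first):
  row 0 [00000]: (((NOT 0 IMPLIES NOT 0) IMPLIES 0) XOR ((NOT 0 AND NOT 0) IMPLIES 0)) -> 0
  row 1 [00001]: (((NOT 0 IMPLIES NOT 0) IMPLIES 0) XOR ((NOT 0 AND NOT 1) IMPLIES 0)) -> 1
  row 2 [00010]: (((NOT 0 IMPLIES NOT 0) IMPLIES 0) XOR ((NOT 1 AND NOT 0) IMPLIES 0)) -> 1
  row 3 [00011]: (((NOT 0 IMPLIES NOT 0) IMPLIES 0) XOR ((NOT 1 AND NOT 1) IMPLIES 0)) -> 1
  row 4 [00100]: (((NOT 1 IMPLIES NOT 0) IMPLIES 0) XOR ((NOT 0 AND NOT 0) IMPLIES 0)) -> 0
  row 5 [00101]: (((NOT 1 IMPLIES NOT 0) IMPLIES 0) XOR ((NOT 0 AND NOT 1) IMPLIES 0)) -> 1
  row 6 [00110]: (((NOT 1 IMPLIES NOT 0) IMPLIES 0) XOR ((NOT 1 AND NOT 0) IMPLIES 0)) -> 1
  row 7 [00111]: (((NOT 1 IMPLIES NOT 0) IMPLIES 0) XOR ((NOT 1 AND NOT 1) IMPLIES 0)) -> 1
  row 8 [01000]: (((NOT 0 IMPLIES NOT 0) IMPLIES 0) XOR ((NOT 0 AND NOT 0) IMPLIES 1)) -> 1
  row 9 [01001]: (((NOT 0 IMPLIES NOT 0) IMPLIES 0) XOR ((NOT 0 AND NOT 1) IMPLIES 1)) -> 1
  row 10 [01010]: (((NOT 0 IMPLIES NOT 0) IMPLIES 0) XOR ((NOT 1 AND NOT 0) IMPLIES 1)) -> 1
  row 11 [01011]: (((NOT 0 IMPLIES NOT 0) IMPLIES 0) XOR ((NOT 1 AND NOT 1) IMPLIES 1)) -> 1
  row 12 [01100]: (((NOT 1 IMPLIES NOT 0) IMPLIES 0) XOR ((NOT 0 AND NOT 0) IMPLIES 1)) -> 1
  row 13 [01101]: (((NOT 1 IMPLIES NOT 0) IMPLIES 0) XOR ((NOT 0 AND NOT 1) IMPLIES 1)) -> 1
  row 14 [01110]: (((NOT 1 IMPLIES NOT 0) IMPLIES 0) XOR ((NOT 1 AND NOT 0) IMPLIES 1)) -> 1
  row 15 [01111]: (((NOT 1 IMPLIES NOT 0) IMPLIES 0) XOR ((NOT 1 AND NOT 1) IMPLIES 1)) -> 1
  row 16 [10000]: (((NOT 0 IMPLIES NOT 1) IMPLIES 1) XOR ((NOT 0 AND NOT 0) IMPLIES 0)) -> 1
  row 17 [10001]: (((NOT 0 IMPLIES NOT 1) IMPLIES 1) XOR ((NOT 0 AND NOT 1) IMPLIES 0)) -> 0
  row 18 [10010]: (((NOT 0 IMPLIES NOT 1) IMPLIES 1) XOR ((NOT 1 AND NOT 0) IMPLIES 0)) -> 0
  row 19 [10011]: (((NOT 0 IMPLIES NOT 1) IMPLIES 1) XOR ((NOT 1 AND NOT 1) IMPLIES 0)) -> 0
  row 20 [10100]: (((NOT 1 IMPLIES NOT 1) IMPLIES 1) XOR ((NOT 0 AND NOT 0) IMPLIES 0)) -> 1
  row 21 [10101]: (((NOT 1 IMPLIES NOT 1) IMPLIES 1) XOR ((NOT 0 AND NOT 1) IMPLIES 0)) -> 0
  row 22 [10110]: (((NOT 1 IMPLIES NOT 1) IMPLIES 1) XOR ((NOT 1 AND NOT 0) IMPLIES 0)) -> 0
  row 23 [10111]: (((NOT 1 IMPLIES NOT 1) IMPLIES 1) XOR ((NOT 1 AND NOT 1) IMPLIES 0)) -> 0
  row 24 [11000]: (((NOT 0 IMPLIES NOT 1) IMPLIES 1) XOR ((NOT 0 AND NOT 0) IMPLIES 1)) -> 0
  row 25 [11001]: (((NOT 0 IMPLIES NOT 1) IMPLIES 1) XOR ((NOT 0 AND NOT 1) IMPLIES 1)) -> 0
  row 26 [11010]: (((NOT 0 IMPLIES NOT 1) IMPLIES 1) XOR ((NOT 1 AND NOT 0) IMPLIES 1)) -> 0
  row 27 [11011]: (((NOT 0 IMPLIES NOT 1) IMPLIES 1) XOR ((NOT 1 AND NOT 1) IMPLIES 1)) -> 0
  row 28 [11100]: (((NOT 1 IMPLIES NOT 1) IMPLIES 1) XOR ((NOT 0 AND NOT 0) IMPLIES 1)) -> 0
  row 29 [11101]: (((NOT 1 IMPLIES NOT 1) IMPLIES 1) XOR ((NOT 0 AND NOT 1) IMPLIES 1)) -> 0
  row 30 [11110]: (((NOT 1 IMPLIES NOT 1) IMPLIES 1) XOR ((NOT 1 AND NOT 0) IMPLIES 1)) -> 0
  row 31 [11111]: (((NOT 1 IMPLIES NOT 1) IMPLIES 1) XOR ((NOT 1 AND NOT 1) IMPLIES 1)) -> 0
Full result column, 4 rows per line (a,b,c fixed per line; d,e runs 00..11 left to right):
  rows 0-3 [a,b,c=000]: 0111  = hex 7
  rows 4-7 [a,b,c=001]: 0111  = hex 7
  rows 8-11 [a,b,c=010]: 1111  = hex F
  rows 12-15 [a,b,c=011]: 1111  = hex F
  rows 16-19 [a,b,c=100]: 1000  = hex 8
  rows 20-23 [a,b,c=101]: 1000  = hex 8
  rows 24-27 [a,b,c=110]: 0000  = hex 0
  rows 28-31 [a,b,c=111]: 0000  = hex 0
Output column (row 0 .. row 31) = 01110111111111111000100000000000
Output column grouped in 4s = 0111 0111 1111 1111 1000 1000 0000 0000 = 0x77FF8800
Convert to decimal digit by digit (value = value*16 + digit):
  7 -> 7
  7*16 + 7 = 119
  119*16 + 15 (F) = 1919
  1919*16 + 15 (F) = 30719
  30719*16 + 8 = 491512
  491512*16 + 8 = 7864200
  7864200*16 + 0 = 125827200
  125827200*16 + 0 = 2013235200
Decimal = 2013235200

2013235200


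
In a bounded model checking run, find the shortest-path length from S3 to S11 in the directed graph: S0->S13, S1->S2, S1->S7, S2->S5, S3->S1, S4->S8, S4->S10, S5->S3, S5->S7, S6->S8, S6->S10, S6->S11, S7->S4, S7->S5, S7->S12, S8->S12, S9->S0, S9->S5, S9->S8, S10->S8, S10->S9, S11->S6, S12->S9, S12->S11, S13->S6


BFS layer-by-layer from S3:
  dist 0: {S3}
  dist 1: {S1}
  dist 2: {S2, S7}
  dist 3: {S4, S5, S12}
  dist 4: {S8, S9, S10, S11}
  -> S11 reached at distance 4
Shortest path length = 4

4


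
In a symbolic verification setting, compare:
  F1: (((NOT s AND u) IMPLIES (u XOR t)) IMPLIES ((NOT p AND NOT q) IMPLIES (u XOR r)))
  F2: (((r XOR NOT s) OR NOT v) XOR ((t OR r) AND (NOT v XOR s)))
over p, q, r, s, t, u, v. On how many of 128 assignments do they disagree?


F1 = (((NOT s AND u) IMPLIES (u XOR t)) IMPLIES ((NOT p AND NOT q) IMPLIES (u XOR r)))
F2 = (((r XOR NOT s) OR NOT v) XOR ((t OR r) AND (NOT v XOR s)))
Evaluate both on each of 128 rows (bits = p,q,r,s,t,u,v):
  row 0 [0000000]: F1=0 F2=1 (differ) -> 1
  row 1 [0000001]: F1=0 F2=1 (differ) -> 1
  row 2 [0000010]: F1=1 F2=1 -> 0
  row 3 [0000011]: F1=1 F2=1 -> 0
  row 4 [0000100]: F1=0 F2=0 -> 0
  (every remaining row is evaluated the same way; all 128 results are listed next)
Full result column, 8 rows per line (p,q,r,s fixed per line; t,u,v runs 000..111 left to right):
  rows 0-7 [p,q,r,s=0000]: 11000110  (ones: 4)
  rows 8-15 [p,q,r,s=0001]: 10011100  (ones: 4)
  rows 16-23 [p,q,r,s=0010]: 11001111  (ones: 6)
  rows 24-31 [p,q,r,s=0011]: 01100110  (ones: 4)
  rows 32-39 [p,q,r,s=0100]: 00001010  (ones: 2)
  rows 40-47 [p,q,r,s=0101]: 01010000  (ones: 2)
  rows 48-55 [p,q,r,s=0110]: 11111111  (ones: 8)
  rows 56-63 [p,q,r,s=0111]: 01010101  (ones: 4)
  rows 64-71 [p,q,r,s=1000]: 00001010  (ones: 2)
  rows 72-79 [p,q,r,s=1001]: 01010000  (ones: 2)
  rows 80-87 [p,q,r,s=1010]: 11111111  (ones: 8)
  rows 88-95 [p,q,r,s=1011]: 01010101  (ones: 4)
  rows 96-103 [p,q,r,s=1100]: 00001010  (ones: 2)
  rows 104-111 [p,q,r,s=1101]: 01010000  (ones: 2)
  rows 112-119 [p,q,r,s=1110]: 11111111  (ones: 8)
  rows 120-127 [p,q,r,s=1111]: 01010101  (ones: 4)
Disagreements = 4+4+6+4+2+2+8+4+2+2+8+4+2+2+8+4 = 66

66


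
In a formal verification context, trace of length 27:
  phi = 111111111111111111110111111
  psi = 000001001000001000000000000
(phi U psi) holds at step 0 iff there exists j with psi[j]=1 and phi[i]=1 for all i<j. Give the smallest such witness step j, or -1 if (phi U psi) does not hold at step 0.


(phi U psi) at 0: need smallest j with psi[j]=1 and phi[i]=1 for all i in [0,j).
Scan from step 0:
  step 0: phi=1, psi=0 -> continue
  step 1: phi=1, psi=0 -> continue
  step 2: phi=1, psi=0 -> continue
  step 3: phi=1, psi=0 -> continue
  step 5: psi=1 and phi held for [0,5) -> witness found
Witness step = 5

5


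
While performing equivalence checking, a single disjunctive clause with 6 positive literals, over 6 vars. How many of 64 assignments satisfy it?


Step 1: Total=2^6=64
Step 2: Unsat when all 6 false: 2^0=1
Step 3: Sat=64-1=63

63


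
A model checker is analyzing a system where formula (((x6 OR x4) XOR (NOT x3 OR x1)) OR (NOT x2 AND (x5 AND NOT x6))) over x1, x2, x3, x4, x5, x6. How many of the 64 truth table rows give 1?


Formula: (((x6 OR x4) XOR (NOT x3 OR x1)) OR (NOT x2 AND (x5 AND NOT x6))) over 6 vars (64 rows)
Evaluate each row (x1, x2, x3, x4, x5, x6 as bits, MSB first):
  row 0 [000000]: (((0 OR 0) XOR (NOT 0 OR 0)) OR (NOT 0 AND (0 AND NOT 0))) -> 1
  row 1 [000001]: (((1 OR 0) XOR (NOT 0 OR 0)) OR (NOT 0 AND (0 AND NOT 1))) -> 0
  row 2 [000010]: (((0 OR 0) XOR (NOT 0 OR 0)) OR (NOT 0 AND (1 AND NOT 0))) -> 1
  row 3 [000011]: (((1 OR 0) XOR (NOT 0 OR 0)) OR (NOT 0 AND (1 AND NOT 1))) -> 0
  row 4 [000100]: (((0 OR 1) XOR (NOT 0 OR 0)) OR (NOT 0 AND (0 AND NOT 0))) -> 0
  (every remaining row is evaluated the same way; all 64 results are listed next)
Full result column, 8 rows per line (x1,x2,x3 fixed per line; x4,x5,x6 runs 000..111 left to right):
  rows 0-7 [x1,x2,x3=000]: 10100010  (ones: 3)
  rows 8-15 [x1,x2,x3=001]: 01111111  (ones: 7)
  rows 16-23 [x1,x2,x3=010]: 10100000  (ones: 2)
  rows 24-31 [x1,x2,x3=011]: 01011111  (ones: 6)
  rows 32-39 [x1,x2,x3=100]: 10100010  (ones: 3)
  rows 40-47 [x1,x2,x3=101]: 10100010  (ones: 3)
  rows 48-55 [x1,x2,x3=110]: 10100000  (ones: 2)
  rows 56-63 [x1,x2,x3=111]: 10100000  (ones: 2)
Count of 1-rows = 3+7+2+6+3+3+2+2 = 28

28


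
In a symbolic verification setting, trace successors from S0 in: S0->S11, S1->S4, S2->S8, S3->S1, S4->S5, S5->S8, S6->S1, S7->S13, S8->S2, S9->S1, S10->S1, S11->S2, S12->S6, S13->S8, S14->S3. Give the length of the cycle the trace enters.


Trace from S0 until a state repeats:
  S0 -> S11 -> S2 -> S8 -> S2
S2 first seen at step 2, revisited at step 4.
Cycle length = 4 - 2 = 2

2


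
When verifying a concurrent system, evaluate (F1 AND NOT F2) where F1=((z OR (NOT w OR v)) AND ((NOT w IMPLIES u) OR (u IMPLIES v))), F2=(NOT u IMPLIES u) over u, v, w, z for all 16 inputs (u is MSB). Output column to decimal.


F1 = ((z OR (NOT w OR v)) AND ((NOT w IMPLIES u) OR (u IMPLIES v)))
F2 = (NOT u IMPLIES u)
Counterexample to F1=>F2 is where F1=1 and F2=0.
Evaluate each row (bits = u,v,w,z, MSB first):
  row 0 [0000]: F1=1 F2=0 -> F1&~F2 -> 1
  row 1 [0001]: F1=1 F2=0 -> F1&~F2 -> 1
  row 2 [0010]: F1=0 F2=0 -> F1&~F2 -> 0
  row 3 [0011]: F1=1 F2=0 -> F1&~F2 -> 1
  row 4 [0100]: F1=1 F2=0 -> F1&~F2 -> 1
  row 5 [0101]: F1=1 F2=0 -> F1&~F2 -> 1
  row 6 [0110]: F1=1 F2=0 -> F1&~F2 -> 1
  row 7 [0111]: F1=1 F2=0 -> F1&~F2 -> 1
  row 8 [1000]: F1=1 F2=1 -> F1&~F2 -> 0
  row 9 [1001]: F1=1 F2=1 -> F1&~F2 -> 0
  row 10 [1010]: F1=0 F2=1 -> F1&~F2 -> 0
  row 11 [1011]: F1=1 F2=1 -> F1&~F2 -> 0
  row 12 [1100]: F1=1 F2=1 -> F1&~F2 -> 0
  row 13 [1101]: F1=1 F2=1 -> F1&~F2 -> 0
  row 14 [1110]: F1=1 F2=1 -> F1&~F2 -> 0
  row 15 [1111]: F1=1 F2=1 -> F1&~F2 -> 0
Full result column, 4 rows per line (u,v fixed per line; w,z runs 00..11 left to right):
  rows 0-3 [u,v=00]: 1101  = hex D
  rows 4-7 [u,v=01]: 1111  = hex F
  rows 8-11 [u,v=10]: 0000  = hex 0
  rows 12-15 [u,v=11]: 0000  = hex 0
Counterexample vector (row 0 .. row 15) = 1101111100000000
Output column grouped in 4s = 1101 1111 0000 0000 = 0xDF00
Convert to decimal digit by digit (value = value*16 + digit):
  D -> 13
  13*16 + 15 (F) = 223
  223*16 + 0 = 3568
  3568*16 + 0 = 57088
Decimal = 57088

57088


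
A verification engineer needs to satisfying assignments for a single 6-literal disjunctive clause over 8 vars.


Step 1: Total=2^8=256
Step 2: Unsat when all 6 false: 2^2=4
Step 3: Sat=256-4=252

252


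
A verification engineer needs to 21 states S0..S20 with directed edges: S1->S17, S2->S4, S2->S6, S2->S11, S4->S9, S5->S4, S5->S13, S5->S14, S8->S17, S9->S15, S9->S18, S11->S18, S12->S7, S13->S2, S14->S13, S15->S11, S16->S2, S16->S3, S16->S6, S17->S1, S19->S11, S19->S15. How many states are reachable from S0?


BFS from S0:
  layer 0: {S0}
Reachable set: {S0}
Count = 1

1


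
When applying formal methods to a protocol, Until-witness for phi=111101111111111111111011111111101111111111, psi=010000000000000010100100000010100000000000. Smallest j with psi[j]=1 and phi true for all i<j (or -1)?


(phi U psi) at 0: need smallest j with psi[j]=1 and phi[i]=1 for all i in [0,j).
Scan from step 0:
  step 0: phi=1, psi=0 -> continue
  step 1: psi=1 and phi held for [0,1) -> witness found
Witness step = 1

1


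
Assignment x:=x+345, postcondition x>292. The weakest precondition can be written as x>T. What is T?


Formula: wp(x:=E, P) = P[E/x] (substitute E for x in postcondition)
Step 1: Postcondition: x>292
Step 2: Substitute x+345 for x: x+345>292
Step 3: Solve for x: x > 292-345 = -53

-53


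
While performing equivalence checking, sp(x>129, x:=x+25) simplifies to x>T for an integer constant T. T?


Formula: sp(P, x:=E) = exists old_x. (x = E[old_x/x]) AND P[old_x/x] (old_x is the value of x before the assignment; eliminate old_x by solving x = E[old_x/x] for old_x)
Step 1: Precondition P: x>129, i.e. old_x > 129
Step 2: Assignment gives x = old_x + 25, so old_x = x - 25
Step 3: Substitute into P: x - 25 > 129
Step 4: Simplify: x > 129+25 = 154

154
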